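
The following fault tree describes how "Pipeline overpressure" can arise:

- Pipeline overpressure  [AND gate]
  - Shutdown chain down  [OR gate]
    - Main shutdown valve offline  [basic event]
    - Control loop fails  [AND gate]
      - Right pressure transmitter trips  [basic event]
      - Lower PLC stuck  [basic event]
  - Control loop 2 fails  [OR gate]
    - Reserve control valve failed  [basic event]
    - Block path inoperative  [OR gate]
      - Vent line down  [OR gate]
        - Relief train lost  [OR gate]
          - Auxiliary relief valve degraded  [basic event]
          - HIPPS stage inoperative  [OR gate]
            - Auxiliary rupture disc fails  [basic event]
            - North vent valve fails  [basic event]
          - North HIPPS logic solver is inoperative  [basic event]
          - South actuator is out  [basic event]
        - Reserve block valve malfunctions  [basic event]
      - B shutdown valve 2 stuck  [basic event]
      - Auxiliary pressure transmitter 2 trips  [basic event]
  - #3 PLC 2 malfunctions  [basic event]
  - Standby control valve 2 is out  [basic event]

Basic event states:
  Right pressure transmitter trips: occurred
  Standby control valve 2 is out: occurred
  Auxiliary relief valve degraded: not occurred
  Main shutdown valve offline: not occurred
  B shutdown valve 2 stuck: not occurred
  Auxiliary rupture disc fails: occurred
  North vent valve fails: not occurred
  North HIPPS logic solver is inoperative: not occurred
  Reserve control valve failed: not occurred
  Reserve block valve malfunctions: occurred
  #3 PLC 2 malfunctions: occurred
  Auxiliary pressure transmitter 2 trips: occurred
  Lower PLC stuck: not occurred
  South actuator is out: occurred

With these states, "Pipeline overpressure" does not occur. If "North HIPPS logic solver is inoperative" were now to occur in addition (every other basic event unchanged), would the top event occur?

Counterfactual: set "North HIPPS logic solver is inoperative" to occurred.
Control loop fails [AND]: Right pressure transmitter trips=occurs, Lower PLC stuck=not → not all inputs occur → does not occur.
Shutdown chain down [OR]: Main shutdown valve offline=not, Control loop fails=not → no input occurs → does not occur.
HIPPS stage inoperative [OR]: Auxiliary rupture disc fails=occurs, North vent valve fails=not → at least one input occurs → occurs.
Relief train lost [OR]: Auxiliary relief valve degraded=not, HIPPS stage inoperative=occurs, North HIPPS logic solver is inoperative=occurs, South actuator is out=occurs → at least one input occurs → occurs.
Vent line down [OR]: Relief train lost=occurs, Reserve block valve malfunctions=occurs → at least one input occurs → occurs.
Block path inoperative [OR]: Vent line down=occurs, B shutdown valve 2 stuck=not, Auxiliary pressure transmitter 2 trips=occurs → at least one input occurs → occurs.
Control loop 2 fails [OR]: Reserve control valve failed=not, Block path inoperative=occurs → at least one input occurs → occurs.
Pipeline overpressure [AND]: Shutdown chain down=not, Control loop 2 fails=occurs, #3 PLC 2 malfunctions=occurs, Standby control valve 2 is out=occurs → not all inputs occur → does not occur.

No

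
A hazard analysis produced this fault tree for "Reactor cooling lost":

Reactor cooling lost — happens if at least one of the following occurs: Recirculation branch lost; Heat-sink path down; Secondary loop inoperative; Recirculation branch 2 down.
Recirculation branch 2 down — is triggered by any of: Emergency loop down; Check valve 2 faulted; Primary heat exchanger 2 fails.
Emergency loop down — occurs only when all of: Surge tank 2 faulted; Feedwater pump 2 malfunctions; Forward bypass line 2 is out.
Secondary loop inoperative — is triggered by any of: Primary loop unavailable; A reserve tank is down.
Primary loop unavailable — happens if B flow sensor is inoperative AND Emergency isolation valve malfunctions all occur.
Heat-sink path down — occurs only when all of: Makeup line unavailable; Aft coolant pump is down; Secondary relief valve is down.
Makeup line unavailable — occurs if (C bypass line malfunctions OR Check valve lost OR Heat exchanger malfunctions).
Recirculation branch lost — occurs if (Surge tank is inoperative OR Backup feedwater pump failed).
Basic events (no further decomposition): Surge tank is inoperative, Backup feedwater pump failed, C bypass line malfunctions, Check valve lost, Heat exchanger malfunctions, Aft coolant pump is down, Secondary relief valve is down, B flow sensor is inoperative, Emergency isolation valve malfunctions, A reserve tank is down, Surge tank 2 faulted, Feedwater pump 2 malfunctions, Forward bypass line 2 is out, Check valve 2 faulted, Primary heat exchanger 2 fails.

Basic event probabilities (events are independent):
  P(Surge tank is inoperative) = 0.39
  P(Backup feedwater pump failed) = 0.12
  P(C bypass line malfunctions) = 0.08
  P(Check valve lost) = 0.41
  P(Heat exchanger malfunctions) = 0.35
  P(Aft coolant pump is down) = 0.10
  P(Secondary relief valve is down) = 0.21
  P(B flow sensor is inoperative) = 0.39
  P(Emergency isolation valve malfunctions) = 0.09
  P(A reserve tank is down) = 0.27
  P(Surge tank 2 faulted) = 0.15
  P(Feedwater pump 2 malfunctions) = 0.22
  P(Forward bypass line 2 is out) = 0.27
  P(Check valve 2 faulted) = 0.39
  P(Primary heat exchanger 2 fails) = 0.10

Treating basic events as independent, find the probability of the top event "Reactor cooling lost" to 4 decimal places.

0.7971

P(Recirculation branch lost) [OR] = 1 − (1−0.39) × (1−0.12) = 0.463200
P(Makeup line unavailable) [OR] = 1 − (1−0.08) × (1−0.41) × (1−0.35) = 0.647180
P(Heat-sink path down) [AND] = 0.647180 × 0.10 × 0.21 = 0.013591
P(Primary loop unavailable) [AND] = 0.39 × 0.09 = 0.035100
P(Secondary loop inoperative) [OR] = 1 − (1−0.035100) × (1−0.27) = 0.295623
P(Emergency loop down) [AND] = 0.15 × 0.22 × 0.27 = 0.008910
P(Recirculation branch 2 down) [OR] = 1 − (1−0.008910) × (1−0.39) × (1−0.10) = 0.455892
P(Reactor cooling lost) [OR] = 1 − (1−0.463200) × (1−0.013591) × (1−0.295623) × (1−0.455892) = 0.797064
Rounded to 4 decimal places: P(Reactor cooling lost) ≈ 0.7971.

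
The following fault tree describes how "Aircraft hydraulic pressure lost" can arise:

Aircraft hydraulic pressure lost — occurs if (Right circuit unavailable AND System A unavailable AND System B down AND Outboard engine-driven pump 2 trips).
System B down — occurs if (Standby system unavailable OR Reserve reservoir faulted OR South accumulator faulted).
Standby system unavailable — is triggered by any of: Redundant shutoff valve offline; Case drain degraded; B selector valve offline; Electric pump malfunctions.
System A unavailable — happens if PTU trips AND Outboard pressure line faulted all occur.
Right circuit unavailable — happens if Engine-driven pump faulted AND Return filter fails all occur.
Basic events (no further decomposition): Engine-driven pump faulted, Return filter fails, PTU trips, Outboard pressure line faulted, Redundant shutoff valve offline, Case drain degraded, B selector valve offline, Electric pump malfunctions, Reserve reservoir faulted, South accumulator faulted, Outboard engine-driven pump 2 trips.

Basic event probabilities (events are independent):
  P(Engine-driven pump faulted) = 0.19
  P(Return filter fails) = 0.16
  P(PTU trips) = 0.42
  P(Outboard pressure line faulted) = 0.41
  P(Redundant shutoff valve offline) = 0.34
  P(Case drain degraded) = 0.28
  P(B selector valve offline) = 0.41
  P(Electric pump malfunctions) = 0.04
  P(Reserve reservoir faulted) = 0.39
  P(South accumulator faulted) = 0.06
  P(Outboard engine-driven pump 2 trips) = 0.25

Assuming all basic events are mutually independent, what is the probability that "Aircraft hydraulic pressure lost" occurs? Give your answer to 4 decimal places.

0.0011

P(Right circuit unavailable) [AND] = 0.19 × 0.16 = 0.030400
P(System A unavailable) [AND] = 0.42 × 0.41 = 0.172200
P(Standby system unavailable) [OR] = 1 − (1−0.34) × (1−0.28) × (1−0.41) × (1−0.04) = 0.730847
P(System B down) [OR] = 1 − (1−0.730847) × (1−0.39) × (1−0.06) = 0.845668
P(Aircraft hydraulic pressure lost) [AND] = 0.030400 × 0.172200 × 0.845668 × 0.25 = 0.001107
Rounded to 4 decimal places: P(Aircraft hydraulic pressure lost) ≈ 0.0011.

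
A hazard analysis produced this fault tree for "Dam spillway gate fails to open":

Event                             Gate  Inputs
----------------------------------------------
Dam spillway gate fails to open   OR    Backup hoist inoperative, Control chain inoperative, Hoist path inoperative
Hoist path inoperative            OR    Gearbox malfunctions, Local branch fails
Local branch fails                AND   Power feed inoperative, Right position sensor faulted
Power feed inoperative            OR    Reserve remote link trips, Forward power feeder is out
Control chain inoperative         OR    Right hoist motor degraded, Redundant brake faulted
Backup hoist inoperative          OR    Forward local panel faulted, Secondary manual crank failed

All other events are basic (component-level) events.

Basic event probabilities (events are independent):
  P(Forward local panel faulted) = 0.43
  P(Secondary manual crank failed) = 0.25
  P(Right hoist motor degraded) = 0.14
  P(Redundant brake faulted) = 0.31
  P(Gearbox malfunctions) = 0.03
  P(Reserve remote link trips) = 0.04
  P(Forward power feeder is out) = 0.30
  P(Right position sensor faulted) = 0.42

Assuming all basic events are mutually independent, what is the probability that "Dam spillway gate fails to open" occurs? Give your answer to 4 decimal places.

P(Backup hoist inoperative) [OR] = 1 − (1−0.43) × (1−0.25) = 0.572500
P(Control chain inoperative) [OR] = 1 − (1−0.14) × (1−0.31) = 0.406600
P(Power feed inoperative) [OR] = 1 − (1−0.04) × (1−0.30) = 0.328000
P(Local branch fails) [AND] = 0.328000 × 0.42 = 0.137760
P(Hoist path inoperative) [OR] = 1 − (1−0.03) × (1−0.137760) = 0.163627
P(Dam spillway gate fails to open) [OR] = 1 − (1−0.572500) × (1−0.406600) × (1−0.163627) = 0.787830
Rounded to 4 decimal places: P(Dam spillway gate fails to open) ≈ 0.7878.

0.7878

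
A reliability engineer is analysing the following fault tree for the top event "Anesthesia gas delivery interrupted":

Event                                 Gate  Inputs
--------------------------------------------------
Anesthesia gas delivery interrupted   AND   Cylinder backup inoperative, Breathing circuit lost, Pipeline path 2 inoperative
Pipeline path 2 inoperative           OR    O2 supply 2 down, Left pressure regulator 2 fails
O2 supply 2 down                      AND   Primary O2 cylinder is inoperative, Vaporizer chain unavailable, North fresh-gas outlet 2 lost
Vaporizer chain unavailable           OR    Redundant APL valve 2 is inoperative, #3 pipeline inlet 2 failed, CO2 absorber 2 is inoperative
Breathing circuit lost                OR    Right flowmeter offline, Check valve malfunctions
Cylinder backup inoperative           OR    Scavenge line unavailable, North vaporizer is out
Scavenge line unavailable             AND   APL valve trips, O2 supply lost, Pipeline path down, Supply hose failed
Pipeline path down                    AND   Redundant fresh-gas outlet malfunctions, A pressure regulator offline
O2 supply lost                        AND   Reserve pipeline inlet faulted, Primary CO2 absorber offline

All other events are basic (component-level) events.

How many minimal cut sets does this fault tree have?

16

O2 supply lost [AND]: one cut set from each child combined → 1 × 1 = 1 cut set(s).
Pipeline path down [AND]: one cut set from each child combined → 1 × 1 = 1 cut set(s).
Scavenge line unavailable [AND]: one cut set from each child combined → 1 × 1 × 1 × 1 = 1 cut set(s).
Cylinder backup inoperative [OR]: union of children's cut sets → 2 cut set(s).
Breathing circuit lost [OR]: union of children's cut sets → 2 cut set(s).
Vaporizer chain unavailable [OR]: union of children's cut sets → 3 cut set(s).
O2 supply 2 down [AND]: one cut set from each child combined → 1 × 3 × 1 = 3 cut set(s).
Pipeline path 2 inoperative [OR]: union of children's cut sets → 4 cut set(s).
Anesthesia gas delivery interrupted [AND]: one cut set from each child combined → 2 × 2 × 4 = 16 cut set(s).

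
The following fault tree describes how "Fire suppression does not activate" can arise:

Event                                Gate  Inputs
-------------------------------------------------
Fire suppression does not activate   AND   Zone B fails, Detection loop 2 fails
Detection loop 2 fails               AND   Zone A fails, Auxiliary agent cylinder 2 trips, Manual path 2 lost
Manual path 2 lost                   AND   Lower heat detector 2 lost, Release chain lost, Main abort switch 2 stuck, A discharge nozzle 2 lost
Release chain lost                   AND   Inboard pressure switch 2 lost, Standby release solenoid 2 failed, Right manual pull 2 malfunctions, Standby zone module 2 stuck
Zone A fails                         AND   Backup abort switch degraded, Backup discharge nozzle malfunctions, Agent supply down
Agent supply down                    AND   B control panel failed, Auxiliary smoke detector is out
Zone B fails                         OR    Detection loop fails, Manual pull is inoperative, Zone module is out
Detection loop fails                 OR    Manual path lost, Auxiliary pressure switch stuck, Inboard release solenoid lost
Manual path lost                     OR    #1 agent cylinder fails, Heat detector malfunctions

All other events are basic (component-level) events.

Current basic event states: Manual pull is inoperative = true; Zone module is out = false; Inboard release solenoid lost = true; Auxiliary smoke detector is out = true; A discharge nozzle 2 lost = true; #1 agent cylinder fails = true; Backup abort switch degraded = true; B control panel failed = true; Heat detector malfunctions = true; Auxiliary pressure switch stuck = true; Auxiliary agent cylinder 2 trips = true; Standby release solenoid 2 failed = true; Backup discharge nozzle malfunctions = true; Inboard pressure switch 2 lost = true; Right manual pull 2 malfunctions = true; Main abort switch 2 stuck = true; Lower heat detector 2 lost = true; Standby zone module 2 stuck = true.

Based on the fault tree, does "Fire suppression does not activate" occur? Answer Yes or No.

Manual path lost [OR]: #1 agent cylinder fails=occurs, Heat detector malfunctions=occurs → at least one input occurs → occurs.
Detection loop fails [OR]: Manual path lost=occurs, Auxiliary pressure switch stuck=occurs, Inboard release solenoid lost=occurs → at least one input occurs → occurs.
Zone B fails [OR]: Detection loop fails=occurs, Manual pull is inoperative=occurs, Zone module is out=not → at least one input occurs → occurs.
Agent supply down [AND]: B control panel failed=occurs, Auxiliary smoke detector is out=occurs → all inputs occur → occurs.
Zone A fails [AND]: Backup abort switch degraded=occurs, Backup discharge nozzle malfunctions=occurs, Agent supply down=occurs → all inputs occur → occurs.
Release chain lost [AND]: Inboard pressure switch 2 lost=occurs, Standby release solenoid 2 failed=occurs, Right manual pull 2 malfunctions=occurs, Standby zone module 2 stuck=occurs → all inputs occur → occurs.
Manual path 2 lost [AND]: Lower heat detector 2 lost=occurs, Release chain lost=occurs, Main abort switch 2 stuck=occurs, A discharge nozzle 2 lost=occurs → all inputs occur → occurs.
Detection loop 2 fails [AND]: Zone A fails=occurs, Auxiliary agent cylinder 2 trips=occurs, Manual path 2 lost=occurs → all inputs occur → occurs.
Fire suppression does not activate [AND]: Zone B fails=occurs, Detection loop 2 fails=occurs → all inputs occur → occurs.

Yes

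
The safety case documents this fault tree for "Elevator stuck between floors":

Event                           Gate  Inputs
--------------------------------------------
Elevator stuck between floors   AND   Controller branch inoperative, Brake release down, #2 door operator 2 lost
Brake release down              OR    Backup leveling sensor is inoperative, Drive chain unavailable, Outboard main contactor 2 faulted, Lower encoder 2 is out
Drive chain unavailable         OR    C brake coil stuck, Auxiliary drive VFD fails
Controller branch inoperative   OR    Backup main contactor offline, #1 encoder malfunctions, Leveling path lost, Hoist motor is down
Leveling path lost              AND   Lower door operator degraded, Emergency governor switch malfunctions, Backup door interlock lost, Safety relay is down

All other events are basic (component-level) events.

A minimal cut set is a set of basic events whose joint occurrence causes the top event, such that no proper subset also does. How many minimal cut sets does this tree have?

Leveling path lost [AND]: one cut set from each child combined → 1 × 1 × 1 × 1 = 1 cut set(s).
Controller branch inoperative [OR]: union of children's cut sets → 4 cut set(s).
Drive chain unavailable [OR]: union of children's cut sets → 2 cut set(s).
Brake release down [OR]: union of children's cut sets → 5 cut set(s).
Elevator stuck between floors [AND]: one cut set from each child combined → 4 × 5 × 1 = 20 cut set(s).

20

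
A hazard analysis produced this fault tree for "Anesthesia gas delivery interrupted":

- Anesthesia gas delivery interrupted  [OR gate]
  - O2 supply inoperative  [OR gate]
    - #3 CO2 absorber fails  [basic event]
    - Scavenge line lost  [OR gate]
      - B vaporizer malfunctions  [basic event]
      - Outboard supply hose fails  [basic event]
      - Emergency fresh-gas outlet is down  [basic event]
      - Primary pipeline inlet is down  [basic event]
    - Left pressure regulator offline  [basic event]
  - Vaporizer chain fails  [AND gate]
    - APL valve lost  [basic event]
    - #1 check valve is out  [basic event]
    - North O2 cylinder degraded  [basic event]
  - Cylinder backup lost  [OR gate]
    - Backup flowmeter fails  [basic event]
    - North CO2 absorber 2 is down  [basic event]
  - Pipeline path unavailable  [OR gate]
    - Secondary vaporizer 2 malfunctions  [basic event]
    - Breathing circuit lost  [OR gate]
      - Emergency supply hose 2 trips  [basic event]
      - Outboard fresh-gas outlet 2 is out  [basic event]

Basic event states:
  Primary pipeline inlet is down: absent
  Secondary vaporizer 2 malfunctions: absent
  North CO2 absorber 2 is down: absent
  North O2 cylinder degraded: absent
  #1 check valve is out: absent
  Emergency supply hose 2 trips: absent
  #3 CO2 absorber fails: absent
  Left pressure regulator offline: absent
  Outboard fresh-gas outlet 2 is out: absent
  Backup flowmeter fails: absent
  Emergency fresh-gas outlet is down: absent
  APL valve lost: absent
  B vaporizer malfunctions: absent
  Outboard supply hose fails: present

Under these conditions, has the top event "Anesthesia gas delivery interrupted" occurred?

Scavenge line lost [OR]: B vaporizer malfunctions=not, Outboard supply hose fails=occurs, Emergency fresh-gas outlet is down=not, Primary pipeline inlet is down=not → at least one input occurs → occurs.
O2 supply inoperative [OR]: #3 CO2 absorber fails=not, Scavenge line lost=occurs, Left pressure regulator offline=not → at least one input occurs → occurs.
Vaporizer chain fails [AND]: APL valve lost=not, #1 check valve is out=not, North O2 cylinder degraded=not → not all inputs occur → does not occur.
Cylinder backup lost [OR]: Backup flowmeter fails=not, North CO2 absorber 2 is down=not → no input occurs → does not occur.
Breathing circuit lost [OR]: Emergency supply hose 2 trips=not, Outboard fresh-gas outlet 2 is out=not → no input occurs → does not occur.
Pipeline path unavailable [OR]: Secondary vaporizer 2 malfunctions=not, Breathing circuit lost=not → no input occurs → does not occur.
Anesthesia gas delivery interrupted [OR]: O2 supply inoperative=occurs, Vaporizer chain fails=not, Cylinder backup lost=not, Pipeline path unavailable=not → at least one input occurs → occurs.

Yes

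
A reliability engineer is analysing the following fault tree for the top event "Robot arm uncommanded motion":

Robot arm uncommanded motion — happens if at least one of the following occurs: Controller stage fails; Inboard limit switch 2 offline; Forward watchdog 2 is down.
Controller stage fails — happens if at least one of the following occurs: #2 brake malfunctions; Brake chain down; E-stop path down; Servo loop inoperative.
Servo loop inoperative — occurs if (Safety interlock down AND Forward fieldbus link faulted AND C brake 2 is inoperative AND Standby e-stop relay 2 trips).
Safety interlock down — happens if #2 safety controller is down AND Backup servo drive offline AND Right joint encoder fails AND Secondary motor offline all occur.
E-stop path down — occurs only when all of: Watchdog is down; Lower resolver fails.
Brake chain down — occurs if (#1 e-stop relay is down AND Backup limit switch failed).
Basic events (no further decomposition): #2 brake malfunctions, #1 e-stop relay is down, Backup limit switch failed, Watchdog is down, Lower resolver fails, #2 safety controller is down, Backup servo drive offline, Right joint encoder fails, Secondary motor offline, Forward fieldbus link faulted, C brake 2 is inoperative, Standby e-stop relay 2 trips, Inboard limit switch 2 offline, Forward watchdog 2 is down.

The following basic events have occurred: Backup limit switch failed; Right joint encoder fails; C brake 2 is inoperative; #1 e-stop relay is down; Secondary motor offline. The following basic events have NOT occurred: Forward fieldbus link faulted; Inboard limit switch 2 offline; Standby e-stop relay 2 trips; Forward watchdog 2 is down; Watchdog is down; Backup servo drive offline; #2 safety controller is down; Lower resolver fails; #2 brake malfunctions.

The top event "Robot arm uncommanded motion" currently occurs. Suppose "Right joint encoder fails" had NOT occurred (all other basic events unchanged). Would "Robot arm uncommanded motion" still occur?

Yes

Counterfactual: set "Right joint encoder fails" to not occurred.
Brake chain down [AND]: #1 e-stop relay is down=occurs, Backup limit switch failed=occurs → all inputs occur → occurs.
E-stop path down [AND]: Watchdog is down=not, Lower resolver fails=not → not all inputs occur → does not occur.
Safety interlock down [AND]: #2 safety controller is down=not, Backup servo drive offline=not, Right joint encoder fails=not, Secondary motor offline=occurs → not all inputs occur → does not occur.
Servo loop inoperative [AND]: Safety interlock down=not, Forward fieldbus link faulted=not, C brake 2 is inoperative=occurs, Standby e-stop relay 2 trips=not → not all inputs occur → does not occur.
Controller stage fails [OR]: #2 brake malfunctions=not, Brake chain down=occurs, E-stop path down=not, Servo loop inoperative=not → at least one input occurs → occurs.
Robot arm uncommanded motion [OR]: Controller stage fails=occurs, Inboard limit switch 2 offline=not, Forward watchdog 2 is down=not → at least one input occurs → occurs.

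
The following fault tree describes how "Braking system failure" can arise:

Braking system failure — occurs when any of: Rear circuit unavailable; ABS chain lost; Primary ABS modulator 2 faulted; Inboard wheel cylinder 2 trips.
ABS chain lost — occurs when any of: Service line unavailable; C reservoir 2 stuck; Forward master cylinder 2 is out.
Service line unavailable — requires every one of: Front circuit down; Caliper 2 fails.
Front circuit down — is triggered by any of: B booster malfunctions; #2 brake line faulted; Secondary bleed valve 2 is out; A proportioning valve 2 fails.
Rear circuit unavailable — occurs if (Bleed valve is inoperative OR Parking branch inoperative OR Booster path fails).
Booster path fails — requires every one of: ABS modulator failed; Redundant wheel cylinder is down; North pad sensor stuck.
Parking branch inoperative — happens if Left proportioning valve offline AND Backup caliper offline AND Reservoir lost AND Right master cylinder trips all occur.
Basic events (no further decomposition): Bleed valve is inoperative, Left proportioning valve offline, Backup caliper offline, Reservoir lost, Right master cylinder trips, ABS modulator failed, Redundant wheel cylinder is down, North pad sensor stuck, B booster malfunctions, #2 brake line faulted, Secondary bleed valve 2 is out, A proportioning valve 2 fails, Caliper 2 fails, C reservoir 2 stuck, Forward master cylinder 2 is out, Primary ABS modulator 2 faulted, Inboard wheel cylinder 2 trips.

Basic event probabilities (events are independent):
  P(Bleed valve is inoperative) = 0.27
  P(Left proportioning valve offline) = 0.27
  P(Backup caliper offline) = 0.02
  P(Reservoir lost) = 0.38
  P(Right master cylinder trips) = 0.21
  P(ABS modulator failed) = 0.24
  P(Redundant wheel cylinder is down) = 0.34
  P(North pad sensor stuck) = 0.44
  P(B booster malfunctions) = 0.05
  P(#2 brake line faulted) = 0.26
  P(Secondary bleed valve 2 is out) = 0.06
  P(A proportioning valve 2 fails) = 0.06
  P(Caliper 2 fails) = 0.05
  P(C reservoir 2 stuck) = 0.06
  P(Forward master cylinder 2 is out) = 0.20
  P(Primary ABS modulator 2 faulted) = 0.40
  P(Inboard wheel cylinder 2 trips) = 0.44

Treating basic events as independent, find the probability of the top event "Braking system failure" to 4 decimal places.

0.8256

P(Parking branch inoperative) [AND] = 0.27 × 0.02 × 0.38 × 0.21 = 0.000431
P(Booster path fails) [AND] = 0.24 × 0.34 × 0.44 = 0.035904
P(Rear circuit unavailable) [OR] = 1 − (1−0.27) × (1−0.000431) × (1−0.035904) = 0.296513
P(Front circuit down) [OR] = 1 − (1−0.05) × (1−0.26) × (1−0.06) × (1−0.06) = 0.378829
P(Service line unavailable) [AND] = 0.378829 × 0.05 = 0.018941
P(ABS chain lost) [OR] = 1 − (1−0.018941) × (1−0.06) × (1−0.20) = 0.262244
P(Braking system failure) [OR] = 1 − (1−0.296513) × (1−0.262244) × (1−0.40) × (1−0.44) = 0.825615
Rounded to 4 decimal places: P(Braking system failure) ≈ 0.8256.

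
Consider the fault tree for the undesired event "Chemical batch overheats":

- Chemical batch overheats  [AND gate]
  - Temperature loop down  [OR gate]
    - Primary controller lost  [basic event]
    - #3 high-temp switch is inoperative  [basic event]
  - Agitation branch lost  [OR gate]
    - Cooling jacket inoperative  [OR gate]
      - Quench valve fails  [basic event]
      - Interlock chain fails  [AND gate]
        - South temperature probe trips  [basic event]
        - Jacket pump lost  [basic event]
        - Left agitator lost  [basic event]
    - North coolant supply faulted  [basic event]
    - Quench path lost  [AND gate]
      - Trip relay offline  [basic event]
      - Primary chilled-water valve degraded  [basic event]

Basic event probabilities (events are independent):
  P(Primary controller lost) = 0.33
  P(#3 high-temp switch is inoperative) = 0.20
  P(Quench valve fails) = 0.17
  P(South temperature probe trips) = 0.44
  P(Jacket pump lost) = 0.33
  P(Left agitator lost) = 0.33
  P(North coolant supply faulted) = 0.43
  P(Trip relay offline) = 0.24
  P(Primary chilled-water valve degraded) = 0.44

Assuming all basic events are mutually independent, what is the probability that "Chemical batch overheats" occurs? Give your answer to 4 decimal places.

0.2771

P(Temperature loop down) [OR] = 1 − (1−0.33) × (1−0.20) = 0.464000
P(Interlock chain fails) [AND] = 0.44 × 0.33 × 0.33 = 0.047916
P(Cooling jacket inoperative) [OR] = 1 − (1−0.17) × (1−0.047916) = 0.209770
P(Quench path lost) [AND] = 0.24 × 0.44 = 0.105600
P(Agitation branch lost) [OR] = 1 − (1−0.209770) × (1−0.43) × (1−0.105600) = 0.597134
P(Chemical batch overheats) [AND] = 0.464000 × 0.597134 = 0.277070
Rounded to 4 decimal places: P(Chemical batch overheats) ≈ 0.2771.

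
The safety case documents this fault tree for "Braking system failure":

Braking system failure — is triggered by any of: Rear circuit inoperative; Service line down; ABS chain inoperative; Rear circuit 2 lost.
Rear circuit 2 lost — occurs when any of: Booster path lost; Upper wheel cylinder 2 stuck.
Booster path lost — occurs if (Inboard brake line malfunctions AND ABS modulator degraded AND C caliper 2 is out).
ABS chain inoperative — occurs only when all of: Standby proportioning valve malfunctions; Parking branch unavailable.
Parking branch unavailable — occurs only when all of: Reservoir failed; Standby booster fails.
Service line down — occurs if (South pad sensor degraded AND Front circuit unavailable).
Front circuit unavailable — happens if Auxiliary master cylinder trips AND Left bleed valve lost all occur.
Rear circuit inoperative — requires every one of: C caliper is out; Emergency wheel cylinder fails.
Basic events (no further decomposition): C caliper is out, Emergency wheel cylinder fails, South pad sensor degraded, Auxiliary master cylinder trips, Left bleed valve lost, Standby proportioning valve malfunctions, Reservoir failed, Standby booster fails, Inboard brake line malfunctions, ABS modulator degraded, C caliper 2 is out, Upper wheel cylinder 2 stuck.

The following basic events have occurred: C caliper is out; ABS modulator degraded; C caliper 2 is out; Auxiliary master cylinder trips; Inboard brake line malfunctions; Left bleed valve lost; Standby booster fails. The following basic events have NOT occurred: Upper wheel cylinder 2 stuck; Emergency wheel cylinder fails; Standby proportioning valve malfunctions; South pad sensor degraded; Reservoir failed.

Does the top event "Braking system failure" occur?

Rear circuit inoperative [AND]: C caliper is out=occurs, Emergency wheel cylinder fails=not → not all inputs occur → does not occur.
Front circuit unavailable [AND]: Auxiliary master cylinder trips=occurs, Left bleed valve lost=occurs → all inputs occur → occurs.
Service line down [AND]: South pad sensor degraded=not, Front circuit unavailable=occurs → not all inputs occur → does not occur.
Parking branch unavailable [AND]: Reservoir failed=not, Standby booster fails=occurs → not all inputs occur → does not occur.
ABS chain inoperative [AND]: Standby proportioning valve malfunctions=not, Parking branch unavailable=not → not all inputs occur → does not occur.
Booster path lost [AND]: Inboard brake line malfunctions=occurs, ABS modulator degraded=occurs, C caliper 2 is out=occurs → all inputs occur → occurs.
Rear circuit 2 lost [OR]: Booster path lost=occurs, Upper wheel cylinder 2 stuck=not → at least one input occurs → occurs.
Braking system failure [OR]: Rear circuit inoperative=not, Service line down=not, ABS chain inoperative=not, Rear circuit 2 lost=occurs → at least one input occurs → occurs.

Yes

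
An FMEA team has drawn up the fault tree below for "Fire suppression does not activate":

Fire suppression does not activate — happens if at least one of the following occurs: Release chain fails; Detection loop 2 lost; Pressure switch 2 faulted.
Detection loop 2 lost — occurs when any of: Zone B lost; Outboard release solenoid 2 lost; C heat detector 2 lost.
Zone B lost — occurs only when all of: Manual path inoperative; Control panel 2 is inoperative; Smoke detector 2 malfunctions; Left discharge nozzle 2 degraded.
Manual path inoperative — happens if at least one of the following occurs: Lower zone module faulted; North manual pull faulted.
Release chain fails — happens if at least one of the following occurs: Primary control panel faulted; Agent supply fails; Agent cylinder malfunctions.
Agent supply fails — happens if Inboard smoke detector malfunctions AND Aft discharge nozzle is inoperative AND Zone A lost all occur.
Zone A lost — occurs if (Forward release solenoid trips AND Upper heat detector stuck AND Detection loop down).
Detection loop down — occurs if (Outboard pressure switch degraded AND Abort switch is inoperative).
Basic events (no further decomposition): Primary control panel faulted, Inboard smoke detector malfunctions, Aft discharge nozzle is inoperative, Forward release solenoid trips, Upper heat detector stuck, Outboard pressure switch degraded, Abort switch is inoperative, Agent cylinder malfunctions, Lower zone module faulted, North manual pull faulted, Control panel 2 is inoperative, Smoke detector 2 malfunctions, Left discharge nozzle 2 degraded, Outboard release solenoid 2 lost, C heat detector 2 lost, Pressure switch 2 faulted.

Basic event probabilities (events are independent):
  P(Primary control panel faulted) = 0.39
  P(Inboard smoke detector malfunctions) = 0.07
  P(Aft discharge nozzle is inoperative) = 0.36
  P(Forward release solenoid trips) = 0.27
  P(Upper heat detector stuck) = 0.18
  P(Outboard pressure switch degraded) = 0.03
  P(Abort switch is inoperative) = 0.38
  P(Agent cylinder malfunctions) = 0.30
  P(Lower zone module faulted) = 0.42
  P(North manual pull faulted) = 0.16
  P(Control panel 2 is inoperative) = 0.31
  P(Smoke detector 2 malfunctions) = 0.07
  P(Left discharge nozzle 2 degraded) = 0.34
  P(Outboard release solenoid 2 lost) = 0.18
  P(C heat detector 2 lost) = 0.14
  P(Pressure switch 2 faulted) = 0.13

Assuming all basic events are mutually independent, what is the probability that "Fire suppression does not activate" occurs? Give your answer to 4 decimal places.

0.7390

P(Detection loop down) [AND] = 0.03 × 0.38 = 0.011400
P(Zone A lost) [AND] = 0.27 × 0.18 × 0.011400 = 0.000554
P(Agent supply fails) [AND] = 0.07 × 0.36 × 0.000554 = 0.000014
P(Release chain fails) [OR] = 1 − (1−0.39) × (1−0.000014) × (1−0.30) = 0.573006
P(Manual path inoperative) [OR] = 1 − (1−0.42) × (1−0.16) = 0.512800
P(Zone B lost) [AND] = 0.512800 × 0.31 × 0.07 × 0.34 = 0.003783
P(Detection loop 2 lost) [OR] = 1 − (1−0.003783) × (1−0.18) × (1−0.14) = 0.297468
P(Fire suppression does not activate) [OR] = 1 − (1−0.573006) × (1−0.297468) × (1−0.13) = 0.739020
Rounded to 4 decimal places: P(Fire suppression does not activate) ≈ 0.7390.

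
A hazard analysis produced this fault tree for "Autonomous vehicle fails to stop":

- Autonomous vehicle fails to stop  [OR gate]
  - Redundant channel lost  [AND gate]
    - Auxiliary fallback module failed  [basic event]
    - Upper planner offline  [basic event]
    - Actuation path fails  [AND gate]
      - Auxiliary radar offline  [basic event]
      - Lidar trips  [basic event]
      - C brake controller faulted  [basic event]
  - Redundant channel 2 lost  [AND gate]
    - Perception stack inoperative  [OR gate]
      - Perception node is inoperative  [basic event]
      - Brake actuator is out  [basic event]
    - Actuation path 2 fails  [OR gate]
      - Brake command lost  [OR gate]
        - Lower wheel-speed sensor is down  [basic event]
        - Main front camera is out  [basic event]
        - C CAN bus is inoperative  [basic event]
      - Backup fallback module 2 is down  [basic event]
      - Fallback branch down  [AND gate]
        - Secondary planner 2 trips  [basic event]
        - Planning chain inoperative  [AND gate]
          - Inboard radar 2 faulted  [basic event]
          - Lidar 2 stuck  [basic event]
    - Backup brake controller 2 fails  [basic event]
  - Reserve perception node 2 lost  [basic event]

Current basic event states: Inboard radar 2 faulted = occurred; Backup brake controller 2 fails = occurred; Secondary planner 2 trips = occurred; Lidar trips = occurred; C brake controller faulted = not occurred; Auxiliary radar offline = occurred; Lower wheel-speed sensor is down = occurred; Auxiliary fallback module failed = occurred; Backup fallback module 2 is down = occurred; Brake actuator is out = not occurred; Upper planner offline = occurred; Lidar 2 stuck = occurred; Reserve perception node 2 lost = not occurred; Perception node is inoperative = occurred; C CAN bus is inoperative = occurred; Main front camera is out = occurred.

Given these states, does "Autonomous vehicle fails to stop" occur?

Yes

Actuation path fails [AND]: Auxiliary radar offline=occurs, Lidar trips=occurs, C brake controller faulted=not → not all inputs occur → does not occur.
Redundant channel lost [AND]: Auxiliary fallback module failed=occurs, Upper planner offline=occurs, Actuation path fails=not → not all inputs occur → does not occur.
Perception stack inoperative [OR]: Perception node is inoperative=occurs, Brake actuator is out=not → at least one input occurs → occurs.
Brake command lost [OR]: Lower wheel-speed sensor is down=occurs, Main front camera is out=occurs, C CAN bus is inoperative=occurs → at least one input occurs → occurs.
Planning chain inoperative [AND]: Inboard radar 2 faulted=occurs, Lidar 2 stuck=occurs → all inputs occur → occurs.
Fallback branch down [AND]: Secondary planner 2 trips=occurs, Planning chain inoperative=occurs → all inputs occur → occurs.
Actuation path 2 fails [OR]: Brake command lost=occurs, Backup fallback module 2 is down=occurs, Fallback branch down=occurs → at least one input occurs → occurs.
Redundant channel 2 lost [AND]: Perception stack inoperative=occurs, Actuation path 2 fails=occurs, Backup brake controller 2 fails=occurs → all inputs occur → occurs.
Autonomous vehicle fails to stop [OR]: Redundant channel lost=not, Redundant channel 2 lost=occurs, Reserve perception node 2 lost=not → at least one input occurs → occurs.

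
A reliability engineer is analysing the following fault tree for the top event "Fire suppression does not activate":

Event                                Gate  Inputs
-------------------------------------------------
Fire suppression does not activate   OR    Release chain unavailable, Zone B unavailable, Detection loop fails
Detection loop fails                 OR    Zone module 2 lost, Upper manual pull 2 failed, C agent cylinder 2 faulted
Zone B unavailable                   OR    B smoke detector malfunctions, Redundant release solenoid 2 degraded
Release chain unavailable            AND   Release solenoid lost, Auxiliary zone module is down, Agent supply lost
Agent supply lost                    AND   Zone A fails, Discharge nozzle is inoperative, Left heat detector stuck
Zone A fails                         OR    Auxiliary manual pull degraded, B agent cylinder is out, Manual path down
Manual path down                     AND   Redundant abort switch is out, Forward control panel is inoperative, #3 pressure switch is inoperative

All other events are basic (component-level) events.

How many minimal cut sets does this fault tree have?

8

Manual path down [AND]: one cut set from each child combined → 1 × 1 × 1 = 1 cut set(s).
Zone A fails [OR]: union of children's cut sets → 3 cut set(s).
Agent supply lost [AND]: one cut set from each child combined → 3 × 1 × 1 = 3 cut set(s).
Release chain unavailable [AND]: one cut set from each child combined → 1 × 1 × 3 = 3 cut set(s).
Zone B unavailable [OR]: union of children's cut sets → 2 cut set(s).
Detection loop fails [OR]: union of children's cut sets → 3 cut set(s).
Fire suppression does not activate [OR]: union of children's cut sets → 8 cut set(s).
Minimal cut sets: {Auxiliary manual pull degraded, Auxiliary zone module is down, Discharge nozzle is inoperative, Left heat detector stuck, Release solenoid lost}; {Auxiliary zone module is down, B agent cylinder is out, Discharge nozzle is inoperative, Left heat detector stuck, Release solenoid lost}; {#3 pressure switch is inoperative, Auxiliary zone module is down, Discharge nozzle is inoperative, Forward control panel is inoperative, Left heat detector stuck, Redundant abort switch is out, Release solenoid lost}; {B smoke detector malfunctions}; {Redundant release solenoid 2 degraded}; {Zone module 2 lost}; {Upper manual pull 2 failed}; {C agent cylinder 2 faulted}.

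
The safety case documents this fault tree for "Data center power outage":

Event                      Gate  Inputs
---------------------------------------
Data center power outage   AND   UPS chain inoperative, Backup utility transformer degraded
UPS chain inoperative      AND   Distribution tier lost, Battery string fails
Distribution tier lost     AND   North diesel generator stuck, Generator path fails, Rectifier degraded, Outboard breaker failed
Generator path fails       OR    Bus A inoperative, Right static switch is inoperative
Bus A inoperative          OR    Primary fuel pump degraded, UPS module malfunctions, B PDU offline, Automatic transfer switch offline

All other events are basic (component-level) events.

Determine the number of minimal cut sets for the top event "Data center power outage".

5

Bus A inoperative [OR]: union of children's cut sets → 4 cut set(s).
Generator path fails [OR]: union of children's cut sets → 5 cut set(s).
Distribution tier lost [AND]: one cut set from each child combined → 1 × 5 × 1 × 1 = 5 cut set(s).
UPS chain inoperative [AND]: one cut set from each child combined → 5 × 1 = 5 cut set(s).
Data center power outage [AND]: one cut set from each child combined → 5 × 1 = 5 cut set(s).
Minimal cut sets: {Backup utility transformer degraded, Battery string fails, North diesel generator stuck, Outboard breaker failed, Primary fuel pump degraded, Rectifier degraded}; {Backup utility transformer degraded, Battery string fails, North diesel generator stuck, Outboard breaker failed, Rectifier degraded, UPS module malfunctions}; {B PDU offline, Backup utility transformer degraded, Battery string fails, North diesel generator stuck, Outboard breaker failed, Rectifier degraded}; {Automatic transfer switch offline, Backup utility transformer degraded, Battery string fails, North diesel generator stuck, Outboard breaker failed, Rectifier degraded}; {Backup utility transformer degraded, Battery string fails, North diesel generator stuck, Outboard breaker failed, Rectifier degraded, Right static switch is inoperative}.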